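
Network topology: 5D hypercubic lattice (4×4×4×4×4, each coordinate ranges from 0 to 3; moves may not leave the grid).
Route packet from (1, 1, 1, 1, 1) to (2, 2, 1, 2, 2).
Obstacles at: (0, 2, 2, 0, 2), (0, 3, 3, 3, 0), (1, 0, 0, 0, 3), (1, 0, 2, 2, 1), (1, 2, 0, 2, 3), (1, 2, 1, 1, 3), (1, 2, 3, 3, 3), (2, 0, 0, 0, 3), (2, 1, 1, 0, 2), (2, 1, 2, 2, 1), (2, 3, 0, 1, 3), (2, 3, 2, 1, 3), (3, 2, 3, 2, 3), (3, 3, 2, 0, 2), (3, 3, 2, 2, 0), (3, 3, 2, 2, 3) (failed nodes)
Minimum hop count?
4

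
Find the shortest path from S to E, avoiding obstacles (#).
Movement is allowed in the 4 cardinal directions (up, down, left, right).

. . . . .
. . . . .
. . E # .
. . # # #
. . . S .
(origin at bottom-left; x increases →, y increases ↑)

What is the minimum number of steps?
5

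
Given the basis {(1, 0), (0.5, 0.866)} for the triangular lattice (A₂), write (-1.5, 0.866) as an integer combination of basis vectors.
-2b₁ + b₂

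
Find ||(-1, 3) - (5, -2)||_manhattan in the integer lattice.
11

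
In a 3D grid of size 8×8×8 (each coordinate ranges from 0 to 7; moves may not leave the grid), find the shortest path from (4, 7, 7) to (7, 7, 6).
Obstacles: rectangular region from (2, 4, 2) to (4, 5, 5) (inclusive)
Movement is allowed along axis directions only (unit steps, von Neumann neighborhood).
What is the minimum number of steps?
4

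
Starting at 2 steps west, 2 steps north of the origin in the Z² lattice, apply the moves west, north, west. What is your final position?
(-4, 3)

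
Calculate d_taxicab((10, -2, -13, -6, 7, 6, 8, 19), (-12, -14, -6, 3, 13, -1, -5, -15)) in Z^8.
110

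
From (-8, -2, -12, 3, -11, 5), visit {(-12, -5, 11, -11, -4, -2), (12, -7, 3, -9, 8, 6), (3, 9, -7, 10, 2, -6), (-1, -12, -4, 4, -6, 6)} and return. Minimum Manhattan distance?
272
(one optimal route: (-8, -2, -12, 3, -11, 5) → (-12, -5, 11, -11, -4, -2) → (12, -7, 3, -9, 8, 6) → (3, 9, -7, 10, 2, -6) → (-1, -12, -4, 4, -6, 6) → (-8, -2, -12, 3, -11, 5))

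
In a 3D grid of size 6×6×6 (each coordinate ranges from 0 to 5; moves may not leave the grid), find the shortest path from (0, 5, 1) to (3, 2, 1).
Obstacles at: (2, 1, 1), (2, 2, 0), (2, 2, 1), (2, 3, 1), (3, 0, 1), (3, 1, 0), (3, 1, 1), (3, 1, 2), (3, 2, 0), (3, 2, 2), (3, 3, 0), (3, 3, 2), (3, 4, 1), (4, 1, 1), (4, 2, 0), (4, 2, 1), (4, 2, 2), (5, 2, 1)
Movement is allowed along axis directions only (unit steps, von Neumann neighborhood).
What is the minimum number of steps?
8
(one shortest path: (0, 5, 1) → (1, 5, 1) → (2, 5, 1) → (3, 5, 1) → (4, 5, 1) → (4, 4, 1) → (4, 3, 1) → (3, 3, 1) → (3, 2, 1))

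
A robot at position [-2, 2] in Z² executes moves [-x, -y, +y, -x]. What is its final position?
(-4, 2)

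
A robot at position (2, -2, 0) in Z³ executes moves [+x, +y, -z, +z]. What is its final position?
(3, -1, 0)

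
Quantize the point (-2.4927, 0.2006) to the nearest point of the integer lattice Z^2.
(-2, 0)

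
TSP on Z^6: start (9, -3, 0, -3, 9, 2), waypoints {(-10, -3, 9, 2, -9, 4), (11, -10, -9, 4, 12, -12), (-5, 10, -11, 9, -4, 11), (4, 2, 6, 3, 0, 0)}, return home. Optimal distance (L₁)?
250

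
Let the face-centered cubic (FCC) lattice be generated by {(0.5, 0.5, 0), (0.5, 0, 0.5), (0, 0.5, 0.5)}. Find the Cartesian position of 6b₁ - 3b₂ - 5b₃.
(1.5, 0.5, -4)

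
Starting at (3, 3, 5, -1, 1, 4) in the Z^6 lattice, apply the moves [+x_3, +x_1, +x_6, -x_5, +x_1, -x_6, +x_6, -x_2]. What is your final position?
(5, 2, 6, -1, 0, 5)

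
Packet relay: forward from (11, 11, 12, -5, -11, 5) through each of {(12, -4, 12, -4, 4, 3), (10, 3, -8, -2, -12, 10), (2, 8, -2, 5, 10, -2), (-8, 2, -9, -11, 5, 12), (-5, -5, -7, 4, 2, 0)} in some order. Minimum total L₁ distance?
214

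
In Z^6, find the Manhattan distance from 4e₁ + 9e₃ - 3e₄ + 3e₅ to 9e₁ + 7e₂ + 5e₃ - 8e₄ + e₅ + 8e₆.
31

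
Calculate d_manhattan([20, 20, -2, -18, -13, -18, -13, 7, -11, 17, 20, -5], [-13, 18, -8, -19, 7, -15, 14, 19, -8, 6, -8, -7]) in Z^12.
148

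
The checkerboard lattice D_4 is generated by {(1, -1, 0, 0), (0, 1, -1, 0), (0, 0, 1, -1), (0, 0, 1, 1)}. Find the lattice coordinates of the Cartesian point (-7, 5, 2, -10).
-7b₁ - 2b₂ + 5b₃ - 5b₄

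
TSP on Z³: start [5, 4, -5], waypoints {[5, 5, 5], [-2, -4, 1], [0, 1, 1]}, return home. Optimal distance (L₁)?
52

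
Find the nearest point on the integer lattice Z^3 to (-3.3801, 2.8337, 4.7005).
(-3, 3, 5)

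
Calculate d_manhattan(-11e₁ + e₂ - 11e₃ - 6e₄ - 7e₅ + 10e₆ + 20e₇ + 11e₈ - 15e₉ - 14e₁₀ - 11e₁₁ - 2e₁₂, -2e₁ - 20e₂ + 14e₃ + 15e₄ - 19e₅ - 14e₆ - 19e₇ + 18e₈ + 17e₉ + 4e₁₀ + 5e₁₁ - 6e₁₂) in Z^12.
228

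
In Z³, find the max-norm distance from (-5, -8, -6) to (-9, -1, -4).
7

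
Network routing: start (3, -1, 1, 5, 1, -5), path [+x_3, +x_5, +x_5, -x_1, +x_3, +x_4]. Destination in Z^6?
(2, -1, 3, 6, 3, -5)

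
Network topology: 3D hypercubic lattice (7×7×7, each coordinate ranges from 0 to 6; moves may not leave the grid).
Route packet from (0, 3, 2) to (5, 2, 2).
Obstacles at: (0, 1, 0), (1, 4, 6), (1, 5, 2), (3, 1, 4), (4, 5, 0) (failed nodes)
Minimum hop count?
6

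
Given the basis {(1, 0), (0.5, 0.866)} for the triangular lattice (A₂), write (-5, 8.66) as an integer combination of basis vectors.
-10b₁ + 10b₂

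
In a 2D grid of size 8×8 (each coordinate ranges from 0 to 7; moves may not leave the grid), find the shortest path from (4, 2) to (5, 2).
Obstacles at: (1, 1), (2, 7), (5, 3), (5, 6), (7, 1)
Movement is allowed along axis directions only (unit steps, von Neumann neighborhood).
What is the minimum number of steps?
1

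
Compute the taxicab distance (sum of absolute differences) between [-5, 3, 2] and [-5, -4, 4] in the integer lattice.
9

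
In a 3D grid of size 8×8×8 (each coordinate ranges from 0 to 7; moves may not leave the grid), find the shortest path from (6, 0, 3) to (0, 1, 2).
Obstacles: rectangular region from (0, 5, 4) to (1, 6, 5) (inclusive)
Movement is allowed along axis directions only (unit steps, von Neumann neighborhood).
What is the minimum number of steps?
8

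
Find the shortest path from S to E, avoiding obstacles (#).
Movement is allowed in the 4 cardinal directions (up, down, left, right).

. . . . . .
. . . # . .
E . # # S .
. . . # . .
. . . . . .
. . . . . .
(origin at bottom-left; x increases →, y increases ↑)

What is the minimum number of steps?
8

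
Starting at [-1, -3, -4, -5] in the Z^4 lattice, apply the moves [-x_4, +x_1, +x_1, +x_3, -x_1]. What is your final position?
(0, -3, -3, -6)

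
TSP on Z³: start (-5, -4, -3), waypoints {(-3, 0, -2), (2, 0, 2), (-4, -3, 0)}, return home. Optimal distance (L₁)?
32
(one optimal route: (-5, -4, -3) → (-3, 0, -2) → (2, 0, 2) → (-4, -3, 0) → (-5, -4, -3))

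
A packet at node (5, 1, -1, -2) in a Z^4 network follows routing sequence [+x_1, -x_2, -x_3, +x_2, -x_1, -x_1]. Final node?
(4, 1, -2, -2)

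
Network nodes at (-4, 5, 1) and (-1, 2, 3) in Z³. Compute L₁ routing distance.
8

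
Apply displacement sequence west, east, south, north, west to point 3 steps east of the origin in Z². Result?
(2, 0)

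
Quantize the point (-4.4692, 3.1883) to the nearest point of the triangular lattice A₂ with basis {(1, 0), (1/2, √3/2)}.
(-4, 3.464)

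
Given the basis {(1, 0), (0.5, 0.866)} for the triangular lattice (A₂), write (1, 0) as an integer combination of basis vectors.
b₁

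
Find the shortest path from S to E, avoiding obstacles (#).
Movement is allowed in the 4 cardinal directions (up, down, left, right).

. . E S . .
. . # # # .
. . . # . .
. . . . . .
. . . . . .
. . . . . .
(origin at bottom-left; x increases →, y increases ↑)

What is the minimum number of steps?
1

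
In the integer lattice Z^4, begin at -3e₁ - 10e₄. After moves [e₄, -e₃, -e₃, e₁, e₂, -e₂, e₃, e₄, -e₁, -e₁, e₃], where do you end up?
(-4, 0, 0, -8)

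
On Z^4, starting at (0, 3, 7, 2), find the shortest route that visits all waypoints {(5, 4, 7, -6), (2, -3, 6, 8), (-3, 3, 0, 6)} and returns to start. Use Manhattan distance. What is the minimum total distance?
72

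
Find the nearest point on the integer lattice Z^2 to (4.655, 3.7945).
(5, 4)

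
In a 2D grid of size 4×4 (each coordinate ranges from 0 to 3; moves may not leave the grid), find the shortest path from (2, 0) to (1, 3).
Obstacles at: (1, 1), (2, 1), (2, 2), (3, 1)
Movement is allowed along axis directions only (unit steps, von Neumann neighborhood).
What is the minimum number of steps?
6
(one shortest path: (2, 0) → (1, 0) → (0, 0) → (0, 1) → (0, 2) → (1, 2) → (1, 3))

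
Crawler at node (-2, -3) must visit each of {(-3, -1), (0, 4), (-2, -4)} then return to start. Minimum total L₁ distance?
22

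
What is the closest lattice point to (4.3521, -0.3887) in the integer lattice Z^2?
(4, 0)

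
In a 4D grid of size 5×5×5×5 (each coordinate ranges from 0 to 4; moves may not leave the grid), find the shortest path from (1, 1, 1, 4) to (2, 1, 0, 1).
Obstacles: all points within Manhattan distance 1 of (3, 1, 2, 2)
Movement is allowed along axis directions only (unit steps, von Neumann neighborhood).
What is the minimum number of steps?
5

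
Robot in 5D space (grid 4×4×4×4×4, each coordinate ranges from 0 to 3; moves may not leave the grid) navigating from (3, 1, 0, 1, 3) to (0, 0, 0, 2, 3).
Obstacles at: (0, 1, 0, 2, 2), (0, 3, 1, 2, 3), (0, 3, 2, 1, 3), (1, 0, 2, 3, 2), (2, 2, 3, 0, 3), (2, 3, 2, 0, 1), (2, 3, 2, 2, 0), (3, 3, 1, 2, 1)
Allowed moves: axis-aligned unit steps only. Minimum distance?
5
(one shortest path: (3, 1, 0, 1, 3) → (2, 1, 0, 1, 3) → (1, 1, 0, 1, 3) → (0, 1, 0, 1, 3) → (0, 0, 0, 1, 3) → (0, 0, 0, 2, 3))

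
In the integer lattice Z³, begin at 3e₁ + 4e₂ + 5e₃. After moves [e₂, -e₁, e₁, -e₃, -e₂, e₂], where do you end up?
(3, 5, 4)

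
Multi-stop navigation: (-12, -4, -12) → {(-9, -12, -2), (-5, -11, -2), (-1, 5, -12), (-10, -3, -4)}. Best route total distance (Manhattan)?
58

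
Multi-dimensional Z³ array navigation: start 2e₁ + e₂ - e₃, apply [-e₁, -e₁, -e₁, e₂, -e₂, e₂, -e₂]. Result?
(-1, 1, -1)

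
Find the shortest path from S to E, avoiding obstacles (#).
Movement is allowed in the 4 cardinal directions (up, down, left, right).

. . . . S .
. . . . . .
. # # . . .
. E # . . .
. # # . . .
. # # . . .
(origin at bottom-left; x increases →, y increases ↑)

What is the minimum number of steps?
8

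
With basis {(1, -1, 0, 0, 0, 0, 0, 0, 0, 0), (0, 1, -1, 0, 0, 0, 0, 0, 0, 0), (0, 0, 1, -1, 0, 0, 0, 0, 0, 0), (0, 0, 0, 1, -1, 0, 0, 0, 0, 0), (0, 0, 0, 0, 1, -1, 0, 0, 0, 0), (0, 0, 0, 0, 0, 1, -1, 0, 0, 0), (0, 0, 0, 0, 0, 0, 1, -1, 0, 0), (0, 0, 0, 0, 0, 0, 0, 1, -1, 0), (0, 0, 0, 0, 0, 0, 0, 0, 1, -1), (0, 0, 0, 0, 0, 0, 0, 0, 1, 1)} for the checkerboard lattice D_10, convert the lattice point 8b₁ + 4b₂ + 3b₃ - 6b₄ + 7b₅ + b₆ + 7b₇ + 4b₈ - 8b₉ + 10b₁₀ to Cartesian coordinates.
(8, -4, -1, -9, 13, -6, 6, -3, -2, 18)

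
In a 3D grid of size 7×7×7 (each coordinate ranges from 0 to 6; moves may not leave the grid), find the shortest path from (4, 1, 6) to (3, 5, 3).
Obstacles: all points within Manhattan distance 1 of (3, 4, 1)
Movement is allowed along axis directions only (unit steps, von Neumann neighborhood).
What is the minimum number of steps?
8
(one shortest path: (4, 1, 6) → (3, 1, 6) → (3, 2, 6) → (3, 3, 6) → (3, 4, 6) → (3, 5, 6) → (3, 5, 5) → (3, 5, 4) → (3, 5, 3))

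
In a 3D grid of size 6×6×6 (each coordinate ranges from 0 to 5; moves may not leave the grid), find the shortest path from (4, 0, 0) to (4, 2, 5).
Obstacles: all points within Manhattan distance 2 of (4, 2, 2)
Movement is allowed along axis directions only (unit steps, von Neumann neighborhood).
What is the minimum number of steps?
9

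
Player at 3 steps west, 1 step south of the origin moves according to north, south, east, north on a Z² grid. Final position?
(-2, 0)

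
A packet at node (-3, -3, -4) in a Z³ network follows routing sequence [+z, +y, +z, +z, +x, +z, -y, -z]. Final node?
(-2, -3, -1)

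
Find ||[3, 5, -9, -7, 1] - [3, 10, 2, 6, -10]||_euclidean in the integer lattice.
20.8806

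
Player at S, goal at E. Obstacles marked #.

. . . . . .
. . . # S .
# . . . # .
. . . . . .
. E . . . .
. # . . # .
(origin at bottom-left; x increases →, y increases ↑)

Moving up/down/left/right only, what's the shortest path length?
8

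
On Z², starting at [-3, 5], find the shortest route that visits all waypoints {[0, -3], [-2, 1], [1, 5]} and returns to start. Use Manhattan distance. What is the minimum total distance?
24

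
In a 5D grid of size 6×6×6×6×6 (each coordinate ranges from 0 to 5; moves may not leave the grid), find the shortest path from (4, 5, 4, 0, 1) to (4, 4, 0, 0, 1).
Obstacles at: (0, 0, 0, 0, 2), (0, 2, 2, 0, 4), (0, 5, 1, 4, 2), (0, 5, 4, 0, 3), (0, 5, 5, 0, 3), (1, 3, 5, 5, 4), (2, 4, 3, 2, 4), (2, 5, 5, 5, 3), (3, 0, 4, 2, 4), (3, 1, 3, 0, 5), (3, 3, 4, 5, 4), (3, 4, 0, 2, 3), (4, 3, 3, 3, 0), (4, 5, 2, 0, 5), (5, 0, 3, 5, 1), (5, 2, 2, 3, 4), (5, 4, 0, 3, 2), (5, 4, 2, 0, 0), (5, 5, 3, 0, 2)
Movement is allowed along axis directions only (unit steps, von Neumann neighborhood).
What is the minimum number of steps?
5
(one shortest path: (4, 5, 4, 0, 1) → (4, 4, 4, 0, 1) → (4, 4, 3, 0, 1) → (4, 4, 2, 0, 1) → (4, 4, 1, 0, 1) → (4, 4, 0, 0, 1))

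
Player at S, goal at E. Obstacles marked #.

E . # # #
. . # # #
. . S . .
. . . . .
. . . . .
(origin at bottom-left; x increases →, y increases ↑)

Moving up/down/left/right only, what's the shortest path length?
4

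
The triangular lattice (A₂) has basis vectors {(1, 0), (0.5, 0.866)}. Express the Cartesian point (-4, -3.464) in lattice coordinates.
-2b₁ - 4b₂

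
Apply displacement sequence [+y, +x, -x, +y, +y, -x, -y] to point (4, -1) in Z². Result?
(3, 1)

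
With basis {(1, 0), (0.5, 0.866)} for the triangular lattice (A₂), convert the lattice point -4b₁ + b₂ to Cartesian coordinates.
(-3.5, 0.866)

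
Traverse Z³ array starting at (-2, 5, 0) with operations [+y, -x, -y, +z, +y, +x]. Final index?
(-2, 6, 1)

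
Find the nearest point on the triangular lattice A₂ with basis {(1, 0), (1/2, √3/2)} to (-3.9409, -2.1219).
(-4, -1.732)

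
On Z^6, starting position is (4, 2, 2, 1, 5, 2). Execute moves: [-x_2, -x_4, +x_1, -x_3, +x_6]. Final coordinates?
(5, 1, 1, 0, 5, 3)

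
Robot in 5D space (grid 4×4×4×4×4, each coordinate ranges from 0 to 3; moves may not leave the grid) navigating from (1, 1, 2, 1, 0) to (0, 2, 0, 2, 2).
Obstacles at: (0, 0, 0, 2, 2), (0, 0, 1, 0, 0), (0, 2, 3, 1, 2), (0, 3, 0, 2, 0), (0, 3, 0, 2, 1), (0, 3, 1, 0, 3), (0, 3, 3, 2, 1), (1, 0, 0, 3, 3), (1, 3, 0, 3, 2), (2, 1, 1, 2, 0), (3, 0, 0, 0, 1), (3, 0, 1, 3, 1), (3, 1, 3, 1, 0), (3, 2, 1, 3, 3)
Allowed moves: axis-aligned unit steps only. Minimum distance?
7
(one shortest path: (1, 1, 2, 1, 0) → (0, 1, 2, 1, 0) → (0, 2, 2, 1, 0) → (0, 2, 1, 1, 0) → (0, 2, 0, 1, 0) → (0, 2, 0, 2, 0) → (0, 2, 0, 2, 1) → (0, 2, 0, 2, 2))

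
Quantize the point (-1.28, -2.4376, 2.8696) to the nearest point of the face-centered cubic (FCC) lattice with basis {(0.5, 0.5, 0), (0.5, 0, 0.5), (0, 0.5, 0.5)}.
(-1.5, -2.5, 3)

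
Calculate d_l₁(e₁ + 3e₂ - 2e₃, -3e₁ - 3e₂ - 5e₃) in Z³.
13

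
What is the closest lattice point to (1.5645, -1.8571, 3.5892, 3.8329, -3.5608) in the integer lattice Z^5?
(2, -2, 4, 4, -4)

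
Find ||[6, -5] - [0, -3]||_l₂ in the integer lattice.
6.32456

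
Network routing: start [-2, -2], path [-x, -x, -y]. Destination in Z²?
(-4, -3)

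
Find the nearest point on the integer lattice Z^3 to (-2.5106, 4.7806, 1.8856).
(-3, 5, 2)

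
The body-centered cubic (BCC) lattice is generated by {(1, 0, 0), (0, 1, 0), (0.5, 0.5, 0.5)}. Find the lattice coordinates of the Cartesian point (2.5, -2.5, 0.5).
2b₁ - 3b₂ + b₃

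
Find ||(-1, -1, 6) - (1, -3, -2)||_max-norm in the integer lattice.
8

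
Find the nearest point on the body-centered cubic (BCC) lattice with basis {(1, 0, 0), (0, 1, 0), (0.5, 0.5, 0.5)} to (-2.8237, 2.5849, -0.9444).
(-3, 3, -1)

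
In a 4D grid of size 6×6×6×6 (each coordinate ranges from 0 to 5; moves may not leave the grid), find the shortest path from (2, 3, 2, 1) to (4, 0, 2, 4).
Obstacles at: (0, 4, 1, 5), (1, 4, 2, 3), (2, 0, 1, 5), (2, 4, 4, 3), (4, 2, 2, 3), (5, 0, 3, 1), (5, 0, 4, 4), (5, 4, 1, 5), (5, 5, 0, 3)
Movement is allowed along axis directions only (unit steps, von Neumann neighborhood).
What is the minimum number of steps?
8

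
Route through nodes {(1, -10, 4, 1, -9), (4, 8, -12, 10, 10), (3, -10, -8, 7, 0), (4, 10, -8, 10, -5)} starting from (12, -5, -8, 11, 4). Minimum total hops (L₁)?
111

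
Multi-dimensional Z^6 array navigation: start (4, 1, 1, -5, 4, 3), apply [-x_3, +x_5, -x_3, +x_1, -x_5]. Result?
(5, 1, -1, -5, 4, 3)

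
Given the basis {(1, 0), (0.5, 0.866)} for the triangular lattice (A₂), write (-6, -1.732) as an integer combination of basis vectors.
-5b₁ - 2b₂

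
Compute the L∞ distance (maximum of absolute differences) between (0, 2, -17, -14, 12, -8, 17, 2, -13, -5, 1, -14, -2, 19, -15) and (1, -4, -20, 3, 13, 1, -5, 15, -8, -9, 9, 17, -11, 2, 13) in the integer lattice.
31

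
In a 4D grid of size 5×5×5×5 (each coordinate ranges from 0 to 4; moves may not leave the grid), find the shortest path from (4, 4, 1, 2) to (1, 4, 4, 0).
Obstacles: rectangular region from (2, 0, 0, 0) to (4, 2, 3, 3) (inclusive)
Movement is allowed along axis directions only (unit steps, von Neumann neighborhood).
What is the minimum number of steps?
8
(one shortest path: (4, 4, 1, 2) → (3, 4, 1, 2) → (2, 4, 1, 2) → (1, 4, 1, 2) → (1, 4, 2, 2) → (1, 4, 3, 2) → (1, 4, 4, 2) → (1, 4, 4, 1) → (1, 4, 4, 0))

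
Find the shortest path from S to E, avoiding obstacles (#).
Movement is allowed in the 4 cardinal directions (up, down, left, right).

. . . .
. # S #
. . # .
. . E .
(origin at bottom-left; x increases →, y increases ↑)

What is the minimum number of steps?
8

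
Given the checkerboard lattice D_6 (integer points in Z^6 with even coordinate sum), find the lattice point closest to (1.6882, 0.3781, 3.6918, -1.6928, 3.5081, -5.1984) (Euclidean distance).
(2, 0, 4, -2, 3, -5)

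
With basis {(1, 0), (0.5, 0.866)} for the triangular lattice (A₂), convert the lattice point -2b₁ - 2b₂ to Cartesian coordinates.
(-3, -1.732)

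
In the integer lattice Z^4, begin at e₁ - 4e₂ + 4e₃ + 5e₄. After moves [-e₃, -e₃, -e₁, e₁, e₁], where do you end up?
(2, -4, 2, 5)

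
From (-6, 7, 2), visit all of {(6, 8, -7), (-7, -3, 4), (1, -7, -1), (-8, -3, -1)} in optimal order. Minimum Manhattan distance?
58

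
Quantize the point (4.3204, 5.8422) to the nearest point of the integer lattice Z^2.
(4, 6)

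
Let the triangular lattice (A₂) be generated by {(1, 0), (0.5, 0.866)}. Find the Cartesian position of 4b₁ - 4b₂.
(2, -3.464)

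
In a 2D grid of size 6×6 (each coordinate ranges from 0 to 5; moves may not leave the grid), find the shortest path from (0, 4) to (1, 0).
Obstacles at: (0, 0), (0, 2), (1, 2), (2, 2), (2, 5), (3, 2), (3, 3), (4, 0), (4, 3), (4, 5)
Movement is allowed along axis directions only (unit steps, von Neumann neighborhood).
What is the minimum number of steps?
13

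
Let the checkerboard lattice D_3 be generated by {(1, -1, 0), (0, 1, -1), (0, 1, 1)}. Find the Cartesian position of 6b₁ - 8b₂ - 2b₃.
(6, -16, 6)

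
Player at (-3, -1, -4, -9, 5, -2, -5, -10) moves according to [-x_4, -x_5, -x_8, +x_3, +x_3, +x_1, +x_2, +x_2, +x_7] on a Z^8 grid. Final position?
(-2, 1, -2, -10, 4, -2, -4, -11)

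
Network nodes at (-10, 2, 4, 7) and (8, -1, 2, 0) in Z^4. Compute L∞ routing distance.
18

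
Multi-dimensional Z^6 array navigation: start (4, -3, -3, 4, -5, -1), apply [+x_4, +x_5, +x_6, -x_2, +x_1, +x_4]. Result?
(5, -4, -3, 6, -4, 0)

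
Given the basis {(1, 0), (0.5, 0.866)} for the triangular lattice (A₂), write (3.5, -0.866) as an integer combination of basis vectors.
4b₁ - b₂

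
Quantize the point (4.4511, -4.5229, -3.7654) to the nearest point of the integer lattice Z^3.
(4, -5, -4)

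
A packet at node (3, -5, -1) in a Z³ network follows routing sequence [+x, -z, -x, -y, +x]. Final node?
(4, -6, -2)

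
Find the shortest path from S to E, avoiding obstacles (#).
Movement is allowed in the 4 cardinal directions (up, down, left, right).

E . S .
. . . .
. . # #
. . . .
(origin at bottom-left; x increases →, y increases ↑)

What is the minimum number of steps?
2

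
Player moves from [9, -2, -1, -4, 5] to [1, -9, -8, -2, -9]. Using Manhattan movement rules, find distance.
38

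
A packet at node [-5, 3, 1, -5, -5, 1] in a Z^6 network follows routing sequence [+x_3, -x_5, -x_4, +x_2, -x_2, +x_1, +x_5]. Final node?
(-4, 3, 2, -6, -5, 1)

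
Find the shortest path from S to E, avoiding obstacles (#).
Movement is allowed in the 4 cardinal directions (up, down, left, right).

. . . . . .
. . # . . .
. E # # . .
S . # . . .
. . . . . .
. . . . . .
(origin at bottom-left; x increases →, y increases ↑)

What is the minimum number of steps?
2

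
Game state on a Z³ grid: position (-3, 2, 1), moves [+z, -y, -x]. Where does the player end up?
(-4, 1, 2)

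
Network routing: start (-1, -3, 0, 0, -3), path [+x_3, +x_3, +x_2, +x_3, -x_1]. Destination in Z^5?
(-2, -2, 3, 0, -3)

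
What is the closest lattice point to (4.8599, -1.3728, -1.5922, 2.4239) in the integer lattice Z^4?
(5, -1, -2, 2)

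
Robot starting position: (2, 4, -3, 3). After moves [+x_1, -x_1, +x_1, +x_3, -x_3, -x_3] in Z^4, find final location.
(3, 4, -4, 3)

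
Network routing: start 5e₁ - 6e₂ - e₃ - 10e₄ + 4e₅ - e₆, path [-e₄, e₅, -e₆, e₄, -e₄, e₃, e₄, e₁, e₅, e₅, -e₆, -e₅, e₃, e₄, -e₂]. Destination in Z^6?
(6, -7, 1, -9, 6, -3)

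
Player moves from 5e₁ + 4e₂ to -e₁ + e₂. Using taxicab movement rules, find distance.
9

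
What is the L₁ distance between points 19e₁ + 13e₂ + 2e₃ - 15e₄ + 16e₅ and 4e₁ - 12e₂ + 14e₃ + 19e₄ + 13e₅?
89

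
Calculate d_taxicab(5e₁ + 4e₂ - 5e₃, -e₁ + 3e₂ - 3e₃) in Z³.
9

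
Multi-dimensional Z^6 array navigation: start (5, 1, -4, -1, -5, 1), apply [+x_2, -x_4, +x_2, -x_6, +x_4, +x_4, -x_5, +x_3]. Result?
(5, 3, -3, 0, -6, 0)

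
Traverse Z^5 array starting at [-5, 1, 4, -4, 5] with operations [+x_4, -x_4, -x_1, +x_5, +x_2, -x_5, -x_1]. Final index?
(-7, 2, 4, -4, 5)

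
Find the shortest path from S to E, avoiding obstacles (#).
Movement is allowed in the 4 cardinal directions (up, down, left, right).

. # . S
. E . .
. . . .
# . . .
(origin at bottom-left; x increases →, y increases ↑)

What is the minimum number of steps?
3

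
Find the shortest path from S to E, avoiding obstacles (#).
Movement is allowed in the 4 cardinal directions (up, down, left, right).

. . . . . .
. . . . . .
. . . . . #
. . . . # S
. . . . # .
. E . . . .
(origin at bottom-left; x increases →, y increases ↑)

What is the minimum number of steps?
6
(one shortest path: (5, 2) → (5, 1) → (5, 0) → (4, 0) → (3, 0) → (2, 0) → (1, 0))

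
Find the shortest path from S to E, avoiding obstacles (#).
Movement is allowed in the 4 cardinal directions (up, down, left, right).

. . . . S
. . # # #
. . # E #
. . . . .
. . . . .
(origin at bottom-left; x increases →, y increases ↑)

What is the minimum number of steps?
9
(one shortest path: (4, 4) → (3, 4) → (2, 4) → (1, 4) → (1, 3) → (1, 2) → (1, 1) → (2, 1) → (3, 1) → (3, 2))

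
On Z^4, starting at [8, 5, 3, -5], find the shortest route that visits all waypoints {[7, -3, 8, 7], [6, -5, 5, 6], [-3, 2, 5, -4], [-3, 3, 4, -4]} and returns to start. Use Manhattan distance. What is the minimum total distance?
76
(one optimal route: (8, 5, 3, -5) → (7, -3, 8, 7) → (6, -5, 5, 6) → (-3, 2, 5, -4) → (-3, 3, 4, -4) → (8, 5, 3, -5))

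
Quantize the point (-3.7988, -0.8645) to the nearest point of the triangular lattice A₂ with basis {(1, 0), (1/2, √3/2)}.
(-3.5, -0.866)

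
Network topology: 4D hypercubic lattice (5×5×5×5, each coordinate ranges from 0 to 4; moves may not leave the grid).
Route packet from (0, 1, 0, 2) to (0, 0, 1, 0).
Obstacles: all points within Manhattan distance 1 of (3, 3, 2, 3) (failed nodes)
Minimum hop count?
4
(one shortest path: (0, 1, 0, 2) → (0, 0, 0, 2) → (0, 0, 1, 2) → (0, 0, 1, 1) → (0, 0, 1, 0))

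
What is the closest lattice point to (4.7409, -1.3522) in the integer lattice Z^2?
(5, -1)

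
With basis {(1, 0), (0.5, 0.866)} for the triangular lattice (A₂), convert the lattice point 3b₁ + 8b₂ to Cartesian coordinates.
(7, 6.928)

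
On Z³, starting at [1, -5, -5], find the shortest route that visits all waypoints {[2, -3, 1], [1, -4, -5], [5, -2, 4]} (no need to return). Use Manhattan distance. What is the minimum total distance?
16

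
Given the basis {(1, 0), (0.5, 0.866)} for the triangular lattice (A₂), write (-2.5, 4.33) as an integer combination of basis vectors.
-5b₁ + 5b₂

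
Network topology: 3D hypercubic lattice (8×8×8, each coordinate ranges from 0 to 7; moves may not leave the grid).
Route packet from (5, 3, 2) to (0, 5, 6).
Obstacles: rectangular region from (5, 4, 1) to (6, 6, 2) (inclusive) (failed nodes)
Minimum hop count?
11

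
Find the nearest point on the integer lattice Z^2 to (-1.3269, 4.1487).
(-1, 4)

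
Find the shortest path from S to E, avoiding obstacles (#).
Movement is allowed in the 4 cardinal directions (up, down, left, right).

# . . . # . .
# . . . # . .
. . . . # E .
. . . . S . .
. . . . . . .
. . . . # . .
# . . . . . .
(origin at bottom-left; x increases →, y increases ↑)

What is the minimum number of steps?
2
(one shortest path: (4, 3) → (5, 3) → (5, 4))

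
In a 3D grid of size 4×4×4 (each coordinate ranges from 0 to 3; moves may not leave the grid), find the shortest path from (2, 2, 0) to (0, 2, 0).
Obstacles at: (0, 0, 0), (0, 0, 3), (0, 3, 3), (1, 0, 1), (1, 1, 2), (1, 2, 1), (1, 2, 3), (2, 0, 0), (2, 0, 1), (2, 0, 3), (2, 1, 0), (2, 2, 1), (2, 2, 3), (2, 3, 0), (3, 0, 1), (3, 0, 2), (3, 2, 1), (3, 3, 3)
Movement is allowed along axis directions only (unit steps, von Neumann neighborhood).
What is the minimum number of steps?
2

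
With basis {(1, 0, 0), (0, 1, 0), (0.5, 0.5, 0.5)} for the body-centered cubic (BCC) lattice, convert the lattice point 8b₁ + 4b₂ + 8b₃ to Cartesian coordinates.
(12, 8, 4)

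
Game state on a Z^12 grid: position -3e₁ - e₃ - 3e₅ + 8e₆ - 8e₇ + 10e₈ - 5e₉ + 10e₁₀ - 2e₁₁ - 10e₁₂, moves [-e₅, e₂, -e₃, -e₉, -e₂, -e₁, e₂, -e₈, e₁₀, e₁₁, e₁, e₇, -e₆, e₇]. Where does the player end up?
(-3, 1, -2, 0, -4, 7, -6, 9, -6, 11, -1, -10)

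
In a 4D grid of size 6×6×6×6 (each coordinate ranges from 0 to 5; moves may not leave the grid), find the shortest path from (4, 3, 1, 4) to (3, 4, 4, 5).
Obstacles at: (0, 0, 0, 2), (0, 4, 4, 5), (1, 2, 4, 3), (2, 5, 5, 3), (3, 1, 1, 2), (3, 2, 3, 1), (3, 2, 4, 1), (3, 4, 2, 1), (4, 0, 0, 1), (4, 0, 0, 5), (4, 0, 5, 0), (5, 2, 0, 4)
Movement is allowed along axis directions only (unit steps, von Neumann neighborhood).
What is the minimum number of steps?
6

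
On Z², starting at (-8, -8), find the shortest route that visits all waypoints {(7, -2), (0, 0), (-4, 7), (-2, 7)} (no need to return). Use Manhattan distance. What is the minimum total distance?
39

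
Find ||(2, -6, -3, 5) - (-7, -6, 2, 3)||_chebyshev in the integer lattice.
9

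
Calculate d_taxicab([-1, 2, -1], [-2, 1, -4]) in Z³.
5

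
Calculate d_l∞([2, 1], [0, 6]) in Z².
5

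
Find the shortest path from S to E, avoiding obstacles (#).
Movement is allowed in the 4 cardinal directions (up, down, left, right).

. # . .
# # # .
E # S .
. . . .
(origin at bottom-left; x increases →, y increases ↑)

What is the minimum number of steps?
4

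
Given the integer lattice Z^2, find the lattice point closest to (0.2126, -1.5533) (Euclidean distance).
(0, -2)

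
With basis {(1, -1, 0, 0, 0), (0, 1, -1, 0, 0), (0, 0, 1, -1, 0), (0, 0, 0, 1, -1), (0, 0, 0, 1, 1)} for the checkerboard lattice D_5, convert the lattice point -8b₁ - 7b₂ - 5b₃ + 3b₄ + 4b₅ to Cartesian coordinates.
(-8, 1, 2, 12, 1)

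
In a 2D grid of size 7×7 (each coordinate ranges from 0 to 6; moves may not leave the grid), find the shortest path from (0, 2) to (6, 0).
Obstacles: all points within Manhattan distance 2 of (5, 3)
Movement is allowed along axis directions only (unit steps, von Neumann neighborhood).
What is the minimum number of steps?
8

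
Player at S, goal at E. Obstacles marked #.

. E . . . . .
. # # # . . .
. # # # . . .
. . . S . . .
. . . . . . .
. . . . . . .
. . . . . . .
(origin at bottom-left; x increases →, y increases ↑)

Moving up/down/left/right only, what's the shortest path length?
7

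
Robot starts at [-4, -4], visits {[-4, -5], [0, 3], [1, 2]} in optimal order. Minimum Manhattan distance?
15
(one optimal route: (-4, -4) → (-4, -5) → (0, 3) → (1, 2))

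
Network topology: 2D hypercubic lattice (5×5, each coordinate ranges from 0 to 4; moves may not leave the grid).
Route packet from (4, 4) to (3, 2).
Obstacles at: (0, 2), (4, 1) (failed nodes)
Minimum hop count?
3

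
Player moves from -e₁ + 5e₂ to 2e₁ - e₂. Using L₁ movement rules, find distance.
9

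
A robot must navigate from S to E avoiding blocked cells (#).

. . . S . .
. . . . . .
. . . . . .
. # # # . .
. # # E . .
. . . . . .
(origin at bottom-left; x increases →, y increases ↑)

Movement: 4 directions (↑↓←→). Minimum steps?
6
(one shortest path: (3, 5) → (4, 5) → (4, 4) → (4, 3) → (4, 2) → (4, 1) → (3, 1))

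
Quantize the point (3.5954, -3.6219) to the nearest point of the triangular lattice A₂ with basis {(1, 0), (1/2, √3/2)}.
(4, -3.464)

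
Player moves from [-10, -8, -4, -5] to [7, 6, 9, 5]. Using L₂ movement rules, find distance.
27.4591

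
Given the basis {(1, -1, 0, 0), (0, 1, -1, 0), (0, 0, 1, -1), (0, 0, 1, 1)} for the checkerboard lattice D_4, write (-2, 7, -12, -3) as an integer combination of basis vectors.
-2b₁ + 5b₂ - 2b₃ - 5b₄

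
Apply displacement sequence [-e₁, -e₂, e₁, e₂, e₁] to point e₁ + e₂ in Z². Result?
(2, 1)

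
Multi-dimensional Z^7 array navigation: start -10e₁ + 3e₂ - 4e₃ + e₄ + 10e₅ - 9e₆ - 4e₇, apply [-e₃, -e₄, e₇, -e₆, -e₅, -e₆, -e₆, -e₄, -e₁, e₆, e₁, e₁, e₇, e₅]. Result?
(-9, 3, -5, -1, 10, -11, -2)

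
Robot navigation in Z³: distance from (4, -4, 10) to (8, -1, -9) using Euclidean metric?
19.6469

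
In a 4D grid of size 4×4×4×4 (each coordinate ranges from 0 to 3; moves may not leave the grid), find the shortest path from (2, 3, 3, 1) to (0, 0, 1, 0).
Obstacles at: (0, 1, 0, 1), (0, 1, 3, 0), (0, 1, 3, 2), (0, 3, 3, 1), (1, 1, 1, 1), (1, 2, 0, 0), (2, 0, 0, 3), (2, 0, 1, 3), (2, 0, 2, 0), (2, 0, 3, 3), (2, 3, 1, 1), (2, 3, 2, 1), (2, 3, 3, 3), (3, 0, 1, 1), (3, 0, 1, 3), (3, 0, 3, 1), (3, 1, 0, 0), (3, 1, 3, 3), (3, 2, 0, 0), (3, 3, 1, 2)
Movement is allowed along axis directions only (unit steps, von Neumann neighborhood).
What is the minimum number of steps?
8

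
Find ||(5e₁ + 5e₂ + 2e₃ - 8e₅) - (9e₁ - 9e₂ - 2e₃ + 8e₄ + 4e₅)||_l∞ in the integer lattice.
14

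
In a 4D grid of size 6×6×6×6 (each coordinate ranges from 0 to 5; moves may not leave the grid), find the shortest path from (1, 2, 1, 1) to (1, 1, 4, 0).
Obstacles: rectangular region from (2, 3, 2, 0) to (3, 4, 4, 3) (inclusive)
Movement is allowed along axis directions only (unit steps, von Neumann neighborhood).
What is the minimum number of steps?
5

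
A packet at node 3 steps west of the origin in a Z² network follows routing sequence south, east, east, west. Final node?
(-2, -1)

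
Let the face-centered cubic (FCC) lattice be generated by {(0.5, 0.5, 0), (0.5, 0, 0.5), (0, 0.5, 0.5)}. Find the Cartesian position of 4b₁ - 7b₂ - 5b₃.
(-1.5, -0.5, -6)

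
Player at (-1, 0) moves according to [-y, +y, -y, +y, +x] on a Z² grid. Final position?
(0, 0)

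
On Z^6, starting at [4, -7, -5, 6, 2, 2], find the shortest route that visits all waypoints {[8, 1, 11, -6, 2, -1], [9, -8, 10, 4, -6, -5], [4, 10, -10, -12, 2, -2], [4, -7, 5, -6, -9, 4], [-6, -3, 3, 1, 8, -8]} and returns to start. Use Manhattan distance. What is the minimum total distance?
242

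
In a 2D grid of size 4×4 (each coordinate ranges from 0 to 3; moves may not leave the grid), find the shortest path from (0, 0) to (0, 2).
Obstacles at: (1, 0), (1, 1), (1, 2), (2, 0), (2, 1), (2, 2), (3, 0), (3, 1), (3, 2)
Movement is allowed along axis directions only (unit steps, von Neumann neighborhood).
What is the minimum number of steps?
2
(one shortest path: (0, 0) → (0, 1) → (0, 2))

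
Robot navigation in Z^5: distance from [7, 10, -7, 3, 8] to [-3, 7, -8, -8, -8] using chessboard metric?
16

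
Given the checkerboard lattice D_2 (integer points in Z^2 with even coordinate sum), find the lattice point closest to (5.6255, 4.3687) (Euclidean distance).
(6, 4)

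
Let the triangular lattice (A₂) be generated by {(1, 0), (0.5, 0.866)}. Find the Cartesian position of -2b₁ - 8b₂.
(-6, -6.928)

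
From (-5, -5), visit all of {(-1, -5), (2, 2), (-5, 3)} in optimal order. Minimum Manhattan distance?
22
(one optimal route: (-5, -5) → (-1, -5) → (2, 2) → (-5, 3))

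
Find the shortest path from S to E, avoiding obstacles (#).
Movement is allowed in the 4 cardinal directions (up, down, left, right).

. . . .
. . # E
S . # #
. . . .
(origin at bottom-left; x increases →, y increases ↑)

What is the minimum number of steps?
6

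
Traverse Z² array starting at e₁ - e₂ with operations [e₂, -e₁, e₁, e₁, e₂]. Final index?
(2, 1)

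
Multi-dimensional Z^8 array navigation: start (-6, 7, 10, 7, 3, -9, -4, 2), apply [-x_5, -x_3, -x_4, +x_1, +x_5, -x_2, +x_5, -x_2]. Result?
(-5, 5, 9, 6, 4, -9, -4, 2)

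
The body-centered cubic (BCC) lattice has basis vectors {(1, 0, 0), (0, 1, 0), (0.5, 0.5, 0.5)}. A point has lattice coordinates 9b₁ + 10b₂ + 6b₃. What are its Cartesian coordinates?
(12, 13, 3)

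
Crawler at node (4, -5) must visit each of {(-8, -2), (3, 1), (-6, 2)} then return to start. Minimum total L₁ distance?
38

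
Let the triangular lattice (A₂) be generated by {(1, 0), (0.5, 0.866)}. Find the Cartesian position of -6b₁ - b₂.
(-6.5, -0.866)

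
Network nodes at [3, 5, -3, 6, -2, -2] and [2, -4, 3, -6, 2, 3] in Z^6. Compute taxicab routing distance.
37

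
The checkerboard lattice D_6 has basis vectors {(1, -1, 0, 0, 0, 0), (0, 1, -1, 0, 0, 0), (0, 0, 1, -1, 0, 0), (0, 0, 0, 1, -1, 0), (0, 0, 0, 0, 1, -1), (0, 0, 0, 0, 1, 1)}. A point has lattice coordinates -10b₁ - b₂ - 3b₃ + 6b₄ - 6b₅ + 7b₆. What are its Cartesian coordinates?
(-10, 9, -2, 9, -5, 13)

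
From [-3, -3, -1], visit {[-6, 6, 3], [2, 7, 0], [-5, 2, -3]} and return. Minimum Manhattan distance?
48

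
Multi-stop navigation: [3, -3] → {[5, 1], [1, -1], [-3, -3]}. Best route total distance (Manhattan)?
18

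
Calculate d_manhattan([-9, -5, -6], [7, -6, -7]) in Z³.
18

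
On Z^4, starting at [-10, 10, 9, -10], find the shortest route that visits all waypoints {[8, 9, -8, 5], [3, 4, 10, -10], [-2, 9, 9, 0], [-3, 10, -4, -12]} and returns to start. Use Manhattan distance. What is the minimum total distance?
128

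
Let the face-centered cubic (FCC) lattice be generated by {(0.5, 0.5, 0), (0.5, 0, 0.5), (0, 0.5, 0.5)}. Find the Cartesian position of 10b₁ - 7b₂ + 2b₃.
(1.5, 6, -2.5)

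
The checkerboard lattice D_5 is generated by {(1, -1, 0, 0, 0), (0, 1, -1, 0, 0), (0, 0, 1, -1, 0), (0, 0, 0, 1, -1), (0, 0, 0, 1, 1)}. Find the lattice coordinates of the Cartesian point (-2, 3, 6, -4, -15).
-2b₁ + b₂ + 7b₃ + 9b₄ - 6b₅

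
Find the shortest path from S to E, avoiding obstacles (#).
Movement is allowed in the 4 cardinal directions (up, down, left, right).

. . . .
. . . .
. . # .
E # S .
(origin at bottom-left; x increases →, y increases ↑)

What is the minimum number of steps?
8
(one shortest path: (2, 0) → (3, 0) → (3, 1) → (3, 2) → (2, 2) → (1, 2) → (0, 2) → (0, 1) → (0, 0))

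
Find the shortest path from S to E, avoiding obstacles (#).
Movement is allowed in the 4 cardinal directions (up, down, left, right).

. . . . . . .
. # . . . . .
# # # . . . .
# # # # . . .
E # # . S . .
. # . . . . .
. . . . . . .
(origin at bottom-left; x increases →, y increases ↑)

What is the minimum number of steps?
8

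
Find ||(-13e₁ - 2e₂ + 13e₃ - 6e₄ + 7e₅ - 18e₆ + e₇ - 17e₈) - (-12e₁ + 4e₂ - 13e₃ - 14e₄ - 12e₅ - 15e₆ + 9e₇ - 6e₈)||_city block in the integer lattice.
82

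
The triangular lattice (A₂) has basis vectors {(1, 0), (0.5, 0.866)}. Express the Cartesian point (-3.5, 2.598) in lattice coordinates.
-5b₁ + 3b₂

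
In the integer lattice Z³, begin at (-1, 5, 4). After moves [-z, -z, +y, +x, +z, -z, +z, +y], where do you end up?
(0, 7, 3)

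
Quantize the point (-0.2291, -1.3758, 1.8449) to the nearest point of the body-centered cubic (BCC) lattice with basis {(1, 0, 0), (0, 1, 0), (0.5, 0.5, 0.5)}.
(-0.5, -1.5, 1.5)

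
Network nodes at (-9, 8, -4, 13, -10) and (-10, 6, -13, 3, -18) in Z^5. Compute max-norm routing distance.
10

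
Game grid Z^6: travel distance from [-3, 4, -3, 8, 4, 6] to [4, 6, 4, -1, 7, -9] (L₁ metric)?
43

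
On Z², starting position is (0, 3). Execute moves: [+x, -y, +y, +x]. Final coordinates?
(2, 3)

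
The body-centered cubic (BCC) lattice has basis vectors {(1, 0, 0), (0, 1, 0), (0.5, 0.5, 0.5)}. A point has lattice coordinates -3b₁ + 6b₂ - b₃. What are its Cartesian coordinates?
(-3.5, 5.5, -0.5)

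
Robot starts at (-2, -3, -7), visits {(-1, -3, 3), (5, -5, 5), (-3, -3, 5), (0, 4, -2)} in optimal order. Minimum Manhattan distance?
41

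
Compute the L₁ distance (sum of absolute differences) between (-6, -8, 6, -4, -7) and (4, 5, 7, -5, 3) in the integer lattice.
35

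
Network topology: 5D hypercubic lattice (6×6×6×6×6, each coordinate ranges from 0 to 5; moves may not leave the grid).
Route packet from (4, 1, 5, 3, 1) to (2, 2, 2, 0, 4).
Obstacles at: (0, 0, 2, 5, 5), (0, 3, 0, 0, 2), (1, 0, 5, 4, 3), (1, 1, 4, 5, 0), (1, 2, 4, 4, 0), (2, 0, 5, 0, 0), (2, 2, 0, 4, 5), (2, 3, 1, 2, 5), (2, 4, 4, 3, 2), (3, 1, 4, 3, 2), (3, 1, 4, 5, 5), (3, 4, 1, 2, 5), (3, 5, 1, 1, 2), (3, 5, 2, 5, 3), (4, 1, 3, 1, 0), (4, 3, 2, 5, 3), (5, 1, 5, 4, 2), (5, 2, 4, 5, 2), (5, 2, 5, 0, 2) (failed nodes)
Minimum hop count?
12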